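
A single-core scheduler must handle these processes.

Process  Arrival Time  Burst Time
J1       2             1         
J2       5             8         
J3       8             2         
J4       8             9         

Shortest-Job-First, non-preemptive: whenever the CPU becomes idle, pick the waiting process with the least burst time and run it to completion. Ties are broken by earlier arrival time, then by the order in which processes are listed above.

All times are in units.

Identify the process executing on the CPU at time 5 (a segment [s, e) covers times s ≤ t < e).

Timeline: | idle 0-2 | J1 2-3 | idle 3-5 | J2 5-13 | J3 13-15 | J4 15-24 |
Completion: J1=3  J2=13  J3=15  J4=24
Turnaround (C−A): J1=1  J2=8  J3=7  J4=16

J2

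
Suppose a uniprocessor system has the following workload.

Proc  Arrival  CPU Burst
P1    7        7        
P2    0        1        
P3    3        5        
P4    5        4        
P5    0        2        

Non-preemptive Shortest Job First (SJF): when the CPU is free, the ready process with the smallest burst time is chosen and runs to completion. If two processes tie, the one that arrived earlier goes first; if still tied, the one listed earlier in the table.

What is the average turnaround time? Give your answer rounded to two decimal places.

5.60

Gantt: | P2 0-1 | P5 1-3 | P3 3-8 | P4 8-12 | P1 12-19 |
Completion: P1=19  P2=1  P3=8  P4=12  P5=3
Turnaround (C−A): P1=12  P2=1  P3=5  P4=7  P5=3
Turnaround times: P1=12, P2=1, P3=5, P4=7, P5=3
Average turnaround = (12+1+5+7+3) / 5 = 28/5 = 5.60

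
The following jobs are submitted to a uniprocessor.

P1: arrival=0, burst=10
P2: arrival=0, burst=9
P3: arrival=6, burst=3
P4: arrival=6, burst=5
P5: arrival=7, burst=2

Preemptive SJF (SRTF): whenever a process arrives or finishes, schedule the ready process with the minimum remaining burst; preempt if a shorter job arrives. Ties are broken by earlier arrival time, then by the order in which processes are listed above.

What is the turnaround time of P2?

9

Schedule: | P2 0-9 | P5 9-11 | P3 11-14 | P4 14-19 | P1 19-29 |
Completion: P1=29  P2=9  P3=14  P4=19  P5=11
Turnaround (C−A): P1=29  P2=9  P3=8  P4=13  P5=4
Turnaround(P2) = completion − arrival = 9 − 0 = 9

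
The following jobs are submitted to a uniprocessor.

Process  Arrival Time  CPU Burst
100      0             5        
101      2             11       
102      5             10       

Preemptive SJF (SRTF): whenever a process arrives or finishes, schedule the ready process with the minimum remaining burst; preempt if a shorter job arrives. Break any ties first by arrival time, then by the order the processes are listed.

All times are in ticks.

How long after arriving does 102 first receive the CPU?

0

Schedule: | 100 0-5 | 102 5-15 | 101 15-26 |
Completion: 100=5  101=26  102=15
Turnaround (C−A): 100=5  101=24  102=10
Response(102) = first start − arrival = 5 − 5 = 0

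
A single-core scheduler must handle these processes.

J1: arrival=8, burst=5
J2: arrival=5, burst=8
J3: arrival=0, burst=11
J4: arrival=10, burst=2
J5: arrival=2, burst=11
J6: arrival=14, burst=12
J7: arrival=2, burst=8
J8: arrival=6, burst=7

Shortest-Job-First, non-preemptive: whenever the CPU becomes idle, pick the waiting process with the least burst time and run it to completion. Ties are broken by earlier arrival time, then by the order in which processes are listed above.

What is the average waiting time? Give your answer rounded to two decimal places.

18.25

Gantt: | J3 0-11 | J4 11-13 | J1 13-18 | J8 18-25 | J7 25-33 | J2 33-41 | J5 41-52 | J6 52-64 |
Completion: J1=18  J2=41  J3=11  J4=13  J5=52  J6=64  J7=33  J8=25
Waiting times: J1=5, J2=28, J3=0, J4=1, J5=39, J6=38, J7=23, J8=12
Average waiting = (5+28+0+1+39+38+23+12) / 8 = 146/8 = 18.25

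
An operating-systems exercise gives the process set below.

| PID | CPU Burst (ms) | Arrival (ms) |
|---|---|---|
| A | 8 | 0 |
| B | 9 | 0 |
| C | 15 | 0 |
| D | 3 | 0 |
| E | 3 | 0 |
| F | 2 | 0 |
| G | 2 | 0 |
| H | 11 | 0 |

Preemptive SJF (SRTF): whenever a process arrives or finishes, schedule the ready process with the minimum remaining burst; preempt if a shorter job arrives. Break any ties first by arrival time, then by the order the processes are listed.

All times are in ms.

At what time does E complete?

Timeline: | F 0-2 | G 2-4 | D 4-7 | E 7-10 | A 10-18 | B 18-27 | H 27-38 | C 38-53 |
Completion: A=18  B=27  C=53  D=7  E=10  F=2  G=4  H=38

10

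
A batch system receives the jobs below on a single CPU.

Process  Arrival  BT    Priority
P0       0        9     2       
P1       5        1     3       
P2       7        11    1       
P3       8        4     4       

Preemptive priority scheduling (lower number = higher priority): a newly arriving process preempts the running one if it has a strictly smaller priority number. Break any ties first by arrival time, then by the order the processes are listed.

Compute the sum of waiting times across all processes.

39

Schedule: | P0 0-7 | P2 7-18 | P0 18-20 | P1 20-21 | P3 21-25 |
Completion: P0=20  P1=21  P2=18  P3=25
Waiting = turnaround − burst: P0=11, P1=15, P2=0, P3=13
Total waiting = 11 + 15 + 0 + 13 = 39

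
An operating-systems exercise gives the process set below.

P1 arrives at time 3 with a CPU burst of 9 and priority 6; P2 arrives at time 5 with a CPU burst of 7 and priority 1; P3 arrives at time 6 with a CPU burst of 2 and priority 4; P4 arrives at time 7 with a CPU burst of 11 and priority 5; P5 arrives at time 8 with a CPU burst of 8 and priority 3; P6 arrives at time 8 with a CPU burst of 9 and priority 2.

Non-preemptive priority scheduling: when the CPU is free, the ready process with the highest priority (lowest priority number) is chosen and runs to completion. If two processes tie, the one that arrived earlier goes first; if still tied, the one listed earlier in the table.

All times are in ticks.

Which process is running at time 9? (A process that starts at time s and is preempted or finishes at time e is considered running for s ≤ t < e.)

P1

Timeline: | idle 0-3 | P1 3-12 | P2 12-19 | P6 19-28 | P5 28-36 | P3 36-38 | P4 38-49 |
Completion: P1=12  P2=19  P3=38  P4=49  P5=36  P6=28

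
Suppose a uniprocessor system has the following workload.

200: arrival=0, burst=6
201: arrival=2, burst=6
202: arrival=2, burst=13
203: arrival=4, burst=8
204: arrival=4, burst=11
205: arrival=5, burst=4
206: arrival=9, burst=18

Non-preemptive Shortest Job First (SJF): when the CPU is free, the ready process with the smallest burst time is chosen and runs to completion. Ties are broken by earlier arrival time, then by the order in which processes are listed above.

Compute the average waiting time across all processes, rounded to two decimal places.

16.14

Gantt: | 200 0-6 | 205 6-10 | 201 10-16 | 203 16-24 | 204 24-35 | 202 35-48 | 206 48-66 |
Completion: 200=6  201=16  202=48  203=24  204=35  205=10  206=66
Turnaround (C−A): 200=6  201=14  202=46  203=20  204=31  205=5  206=57
Waiting times: 200=0, 201=8, 202=33, 203=12, 204=20, 205=1, 206=39
Average waiting = (0+8+33+12+20+1+39) / 7 = 113/7 = 16.14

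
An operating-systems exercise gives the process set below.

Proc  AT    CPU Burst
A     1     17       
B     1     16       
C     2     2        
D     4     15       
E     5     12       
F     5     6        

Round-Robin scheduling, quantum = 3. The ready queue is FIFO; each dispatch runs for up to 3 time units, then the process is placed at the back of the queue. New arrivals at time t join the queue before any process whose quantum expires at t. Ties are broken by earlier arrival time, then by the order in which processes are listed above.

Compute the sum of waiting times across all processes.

Gantt: | idle 0-1 | A 1-4 | B 4-7 | C 7-9 | D 9-12 | A 12-15 | E 15-18 | F 18-21 | B 21-24 | D 24-27 | A 27-30 | E 30-33 | F 33-36 | B 36-39 | D 39-42 | A 42-45 | E 45-48 | B 48-51 | D 51-54 | A 54-57 | E 57-60 | B 60-63 | D 63-66 | A 66-68 | B 68-69 |
Completion: A=68  B=69  C=9  D=66  E=60  F=36
Waiting = turnaround − burst: A=50, B=52, C=5, D=47, E=43, F=25
Total waiting = 50 + 52 + 5 + 47 + 43 + 25 = 222

222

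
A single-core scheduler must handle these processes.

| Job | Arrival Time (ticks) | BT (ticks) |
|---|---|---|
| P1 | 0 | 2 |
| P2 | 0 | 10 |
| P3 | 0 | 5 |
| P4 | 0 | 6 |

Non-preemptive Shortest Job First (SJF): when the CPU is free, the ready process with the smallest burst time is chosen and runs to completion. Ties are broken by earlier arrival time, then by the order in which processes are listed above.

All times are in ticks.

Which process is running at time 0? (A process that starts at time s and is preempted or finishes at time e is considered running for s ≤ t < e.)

Timeline: | P1 0-2 | P3 2-7 | P4 7-13 | P2 13-23 |
Completion: P1=2  P2=23  P3=7  P4=13

P1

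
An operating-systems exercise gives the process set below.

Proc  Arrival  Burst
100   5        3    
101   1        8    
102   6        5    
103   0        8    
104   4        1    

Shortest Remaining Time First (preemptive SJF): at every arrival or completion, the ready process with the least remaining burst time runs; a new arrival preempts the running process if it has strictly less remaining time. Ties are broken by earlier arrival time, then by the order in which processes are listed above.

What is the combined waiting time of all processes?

26

Gantt: | 103 0-4 | 104 4-5 | 100 5-8 | 103 8-12 | 102 12-17 | 101 17-25 |
Completion: 100=8  101=25  102=17  103=12  104=5
Turnaround (C−A): 100=3  101=24  102=11  103=12  104=1
Waiting = turnaround − burst: 100=0, 101=16, 102=6, 103=4, 104=0
Total waiting = 0 + 16 + 6 + 4 + 0 = 26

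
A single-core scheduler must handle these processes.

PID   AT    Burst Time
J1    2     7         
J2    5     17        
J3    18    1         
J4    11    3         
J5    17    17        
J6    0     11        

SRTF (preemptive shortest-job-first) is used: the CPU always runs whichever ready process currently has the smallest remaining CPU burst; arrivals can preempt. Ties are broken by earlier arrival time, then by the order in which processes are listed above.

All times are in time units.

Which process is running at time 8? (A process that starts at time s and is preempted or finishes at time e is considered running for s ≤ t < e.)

J1

Schedule: | J6 0-2 | J1 2-9 | J6 9-11 | J4 11-14 | J6 14-18 | J3 18-19 | J6 19-22 | J2 22-39 | J5 39-56 |
Completion: J1=9  J2=39  J3=19  J4=14  J5=56  J6=22
Turnaround (C−A): J1=7  J2=34  J3=1  J4=3  J5=39  J6=22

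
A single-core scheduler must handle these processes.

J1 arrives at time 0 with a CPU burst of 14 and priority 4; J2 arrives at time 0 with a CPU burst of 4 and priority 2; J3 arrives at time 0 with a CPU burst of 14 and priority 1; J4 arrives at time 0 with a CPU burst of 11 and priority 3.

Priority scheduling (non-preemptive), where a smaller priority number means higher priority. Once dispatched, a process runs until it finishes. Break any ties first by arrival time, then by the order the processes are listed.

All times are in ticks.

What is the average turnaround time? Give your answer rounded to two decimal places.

Gantt: | J3 0-14 | J2 14-18 | J4 18-29 | J1 29-43 |
Completion: J1=43  J2=18  J3=14  J4=29
Turnaround times: J1=43, J2=18, J3=14, J4=29
Average turnaround = (43+18+14+29) / 4 = 104/4 = 26.00

26.00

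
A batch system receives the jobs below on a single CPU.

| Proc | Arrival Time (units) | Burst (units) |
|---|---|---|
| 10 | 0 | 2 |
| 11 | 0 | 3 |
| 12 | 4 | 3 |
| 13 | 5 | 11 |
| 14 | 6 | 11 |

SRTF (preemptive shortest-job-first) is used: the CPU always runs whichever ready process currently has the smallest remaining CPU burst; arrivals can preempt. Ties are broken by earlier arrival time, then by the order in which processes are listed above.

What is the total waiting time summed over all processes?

19

Gantt: | 10 0-2 | 11 2-5 | 12 5-8 | 13 8-19 | 14 19-30 |
Completion: 10=2  11=5  12=8  13=19  14=30
Waiting = turnaround − burst: 10=0, 11=2, 12=1, 13=3, 14=13
Total waiting = 0 + 2 + 1 + 3 + 13 = 19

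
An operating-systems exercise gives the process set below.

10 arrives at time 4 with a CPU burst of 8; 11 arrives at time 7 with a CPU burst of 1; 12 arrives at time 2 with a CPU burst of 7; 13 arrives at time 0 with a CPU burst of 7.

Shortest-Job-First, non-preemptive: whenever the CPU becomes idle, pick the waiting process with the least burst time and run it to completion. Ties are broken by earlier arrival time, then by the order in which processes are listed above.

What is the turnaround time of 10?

Schedule: | 13 0-7 | 11 7-8 | 12 8-15 | 10 15-23 |
Completion: 10=23  11=8  12=15  13=7
Turnaround(10) = completion − arrival = 23 − 4 = 19

19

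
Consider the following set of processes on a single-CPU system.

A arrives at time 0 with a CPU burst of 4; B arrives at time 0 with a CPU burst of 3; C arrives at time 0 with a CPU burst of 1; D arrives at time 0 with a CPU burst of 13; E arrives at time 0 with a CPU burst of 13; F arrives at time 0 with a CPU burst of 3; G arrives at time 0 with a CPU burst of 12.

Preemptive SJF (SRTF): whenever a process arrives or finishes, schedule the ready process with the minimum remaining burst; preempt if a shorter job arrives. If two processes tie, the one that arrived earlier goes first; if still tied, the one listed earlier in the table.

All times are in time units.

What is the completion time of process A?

Timeline: | C 0-1 | B 1-4 | F 4-7 | A 7-11 | G 11-23 | D 23-36 | E 36-49 |
Completion: A=11  B=4  C=1  D=36  E=49  F=7  G=23
Turnaround (C−A): A=11  B=4  C=1  D=36  E=49  F=7  G=23

11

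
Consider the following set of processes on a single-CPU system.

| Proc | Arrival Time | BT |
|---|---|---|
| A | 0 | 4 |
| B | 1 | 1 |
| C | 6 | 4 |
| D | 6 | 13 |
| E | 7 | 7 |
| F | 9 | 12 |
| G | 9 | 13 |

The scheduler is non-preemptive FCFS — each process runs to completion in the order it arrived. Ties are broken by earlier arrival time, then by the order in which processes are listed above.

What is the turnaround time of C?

4

Schedule: | A 0-4 | B 4-5 | idle 5-6 | C 6-10 | D 10-23 | E 23-30 | F 30-42 | G 42-55 |
Completion: A=4  B=5  C=10  D=23  E=30  F=42  G=55
Turnaround (C−A): A=4  B=4  C=4  D=17  E=23  F=33  G=46
Turnaround(C) = completion − arrival = 10 − 6 = 4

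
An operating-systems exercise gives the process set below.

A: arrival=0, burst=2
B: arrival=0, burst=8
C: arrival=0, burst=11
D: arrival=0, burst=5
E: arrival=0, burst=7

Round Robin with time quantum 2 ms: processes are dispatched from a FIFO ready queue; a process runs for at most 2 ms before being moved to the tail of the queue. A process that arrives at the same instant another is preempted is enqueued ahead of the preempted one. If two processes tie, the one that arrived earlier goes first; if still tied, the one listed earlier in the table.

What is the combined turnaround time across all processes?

115

Timeline: | A 0-2 | B 2-4 | C 4-6 | D 6-8 | E 8-10 | B 10-12 | C 12-14 | D 14-16 | E 16-18 | B 18-20 | C 20-22 | D 22-23 | E 23-25 | B 25-27 | C 27-29 | E 29-30 | C 30-33 |
Completion: A=2  B=27  C=33  D=23  E=30
Turnaround (C−A): A=2  B=27  C=33  D=23  E=30
Turnaround = completion − arrival: A=2, B=27, C=33, D=23, E=30
Total turnaround = 2 + 27 + 33 + 23 + 30 = 115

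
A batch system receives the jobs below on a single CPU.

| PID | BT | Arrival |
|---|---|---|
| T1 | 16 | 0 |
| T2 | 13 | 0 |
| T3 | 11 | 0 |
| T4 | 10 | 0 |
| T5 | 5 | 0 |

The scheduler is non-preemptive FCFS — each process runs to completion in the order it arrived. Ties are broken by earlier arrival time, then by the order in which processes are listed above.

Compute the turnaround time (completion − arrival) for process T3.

40

Timeline: | T1 0-16 | T2 16-29 | T3 29-40 | T4 40-50 | T5 50-55 |
Completion: T1=16  T2=29  T3=40  T4=50  T5=55
Turnaround (C−A): T1=16  T2=29  T3=40  T4=50  T5=55
Turnaround(T3) = completion − arrival = 40 − 0 = 40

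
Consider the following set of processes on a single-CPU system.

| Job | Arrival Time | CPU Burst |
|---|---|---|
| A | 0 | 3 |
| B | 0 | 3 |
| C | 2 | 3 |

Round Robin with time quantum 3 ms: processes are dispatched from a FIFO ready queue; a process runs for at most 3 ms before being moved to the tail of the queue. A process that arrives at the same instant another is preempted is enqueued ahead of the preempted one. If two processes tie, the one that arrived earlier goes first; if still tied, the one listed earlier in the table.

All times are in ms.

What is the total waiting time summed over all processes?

Schedule: | A 0-3 | B 3-6 | C 6-9 |
Completion: A=3  B=6  C=9
Waiting = turnaround − burst: A=0, B=3, C=4
Total waiting = 0 + 3 + 4 = 7

7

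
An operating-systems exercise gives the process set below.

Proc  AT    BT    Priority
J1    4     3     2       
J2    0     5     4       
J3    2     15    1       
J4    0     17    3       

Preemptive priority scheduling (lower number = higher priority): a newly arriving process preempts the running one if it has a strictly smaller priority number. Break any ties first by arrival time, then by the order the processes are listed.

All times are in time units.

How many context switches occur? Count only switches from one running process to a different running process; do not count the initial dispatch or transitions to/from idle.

4

Timeline: | J4 0-2 | J3 2-17 | J1 17-20 | J4 20-35 | J2 35-40 |
Completion: J1=20  J2=40  J3=17  J4=35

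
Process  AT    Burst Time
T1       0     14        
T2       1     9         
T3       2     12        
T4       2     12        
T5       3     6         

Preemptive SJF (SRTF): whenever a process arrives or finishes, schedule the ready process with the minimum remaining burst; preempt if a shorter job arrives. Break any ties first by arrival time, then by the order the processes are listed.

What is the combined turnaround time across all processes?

Gantt: | T1 0-1 | T2 1-3 | T5 3-9 | T2 9-16 | T3 16-28 | T4 28-40 | T1 40-53 |
Completion: T1=53  T2=16  T3=28  T4=40  T5=9
Turnaround = completion − arrival: T1=53, T2=15, T3=26, T4=38, T5=6
Total turnaround = 53 + 15 + 26 + 38 + 6 = 138

138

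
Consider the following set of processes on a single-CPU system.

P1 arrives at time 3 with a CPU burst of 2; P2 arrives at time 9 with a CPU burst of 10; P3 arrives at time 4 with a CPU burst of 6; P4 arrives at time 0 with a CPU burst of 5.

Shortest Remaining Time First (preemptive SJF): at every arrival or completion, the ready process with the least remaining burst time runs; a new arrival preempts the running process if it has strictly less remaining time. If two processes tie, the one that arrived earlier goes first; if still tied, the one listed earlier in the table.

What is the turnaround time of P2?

Gantt: | P4 0-5 | P1 5-7 | P3 7-13 | P2 13-23 |
Completion: P1=7  P2=23  P3=13  P4=5
Turnaround (C−A): P1=4  P2=14  P3=9  P4=5
Turnaround(P2) = completion − arrival = 23 − 9 = 14

14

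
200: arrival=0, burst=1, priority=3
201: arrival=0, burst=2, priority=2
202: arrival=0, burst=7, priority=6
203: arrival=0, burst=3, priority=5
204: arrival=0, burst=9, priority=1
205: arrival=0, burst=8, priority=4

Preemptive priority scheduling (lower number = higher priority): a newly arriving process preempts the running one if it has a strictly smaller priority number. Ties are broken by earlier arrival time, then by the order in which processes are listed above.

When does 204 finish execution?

Schedule: | 204 0-9 | 201 9-11 | 200 11-12 | 205 12-20 | 203 20-23 | 202 23-30 |
Completion: 200=12  201=11  202=30  203=23  204=9  205=20

9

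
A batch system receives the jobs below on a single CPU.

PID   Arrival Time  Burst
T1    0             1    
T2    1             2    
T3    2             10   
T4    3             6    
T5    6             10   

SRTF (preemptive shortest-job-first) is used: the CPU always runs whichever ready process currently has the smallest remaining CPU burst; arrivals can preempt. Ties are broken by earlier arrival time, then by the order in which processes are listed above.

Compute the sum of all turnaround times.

Gantt: | T1 0-1 | T2 1-3 | T4 3-9 | T3 9-19 | T5 19-29 |
Completion: T1=1  T2=3  T3=19  T4=9  T5=29
Turnaround (C−A): T1=1  T2=2  T3=17  T4=6  T5=23
Turnaround = completion − arrival: T1=1, T2=2, T3=17, T4=6, T5=23
Total turnaround = 1 + 2 + 17 + 6 + 23 = 49

49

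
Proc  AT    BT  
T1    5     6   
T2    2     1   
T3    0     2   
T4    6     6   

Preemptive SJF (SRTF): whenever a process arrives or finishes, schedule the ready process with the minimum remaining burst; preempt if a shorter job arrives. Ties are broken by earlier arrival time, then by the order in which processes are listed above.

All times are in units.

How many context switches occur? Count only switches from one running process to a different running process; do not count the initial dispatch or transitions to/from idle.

2

Schedule: | T3 0-2 | T2 2-3 | idle 3-5 | T1 5-11 | T4 11-17 |
Completion: T1=11  T2=3  T3=2  T4=17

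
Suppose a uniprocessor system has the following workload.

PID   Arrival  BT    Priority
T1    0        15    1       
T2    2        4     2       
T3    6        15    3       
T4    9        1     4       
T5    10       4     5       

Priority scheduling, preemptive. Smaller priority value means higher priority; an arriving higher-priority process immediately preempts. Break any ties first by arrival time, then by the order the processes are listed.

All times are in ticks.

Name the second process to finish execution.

T2

Gantt: | T1 0-15 | T2 15-19 | T3 19-34 | T4 34-35 | T5 35-39 |
Completion: T1=15  T2=19  T3=34  T4=35  T5=39
Turnaround (C−A): T1=15  T2=17  T3=28  T4=26  T5=29
Finish order: T1 → T2 → T3 → T4 → T5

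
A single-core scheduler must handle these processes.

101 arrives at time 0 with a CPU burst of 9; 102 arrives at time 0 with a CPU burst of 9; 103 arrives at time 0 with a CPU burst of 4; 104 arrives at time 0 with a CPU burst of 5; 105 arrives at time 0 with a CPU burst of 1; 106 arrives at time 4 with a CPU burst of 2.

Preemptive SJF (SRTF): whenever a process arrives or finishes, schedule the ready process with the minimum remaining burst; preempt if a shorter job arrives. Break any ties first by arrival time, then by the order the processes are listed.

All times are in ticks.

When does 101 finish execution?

21

Gantt: | 105 0-1 | 103 1-5 | 106 5-7 | 104 7-12 | 101 12-21 | 102 21-30 |
Completion: 101=21  102=30  103=5  104=12  105=1  106=7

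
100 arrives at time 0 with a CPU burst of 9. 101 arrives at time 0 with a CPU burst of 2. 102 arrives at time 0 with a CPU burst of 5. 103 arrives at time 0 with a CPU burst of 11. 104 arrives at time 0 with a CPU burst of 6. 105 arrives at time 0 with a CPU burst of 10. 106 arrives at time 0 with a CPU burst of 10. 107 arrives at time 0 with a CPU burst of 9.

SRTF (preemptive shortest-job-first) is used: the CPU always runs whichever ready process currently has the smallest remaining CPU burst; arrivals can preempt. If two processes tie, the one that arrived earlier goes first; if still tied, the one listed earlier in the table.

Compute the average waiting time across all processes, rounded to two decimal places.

20.88

Gantt: | 101 0-2 | 102 2-7 | 104 7-13 | 100 13-22 | 107 22-31 | 105 31-41 | 106 41-51 | 103 51-62 |
Completion: 100=22  101=2  102=7  103=62  104=13  105=41  106=51  107=31
Turnaround (C−A): 100=22  101=2  102=7  103=62  104=13  105=41  106=51  107=31
Waiting times: 100=13, 101=0, 102=2, 103=51, 104=7, 105=31, 106=41, 107=22
Average waiting = (13+0+2+51+7+31+41+22) / 8 = 167/8 = 20.88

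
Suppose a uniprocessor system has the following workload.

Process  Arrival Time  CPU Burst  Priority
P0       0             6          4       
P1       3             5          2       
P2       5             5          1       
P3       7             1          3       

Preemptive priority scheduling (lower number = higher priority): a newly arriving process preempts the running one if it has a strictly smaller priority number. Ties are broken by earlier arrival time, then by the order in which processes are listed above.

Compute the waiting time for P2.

Timeline: | P0 0-3 | P1 3-5 | P2 5-10 | P1 10-13 | P3 13-14 | P0 14-17 |
Completion: P0=17  P1=13  P2=10  P3=14
Turnaround (C−A): P0=17  P1=10  P2=5  P3=7
Waiting(P2) = turnaround − burst = 5 − 5 = 0

0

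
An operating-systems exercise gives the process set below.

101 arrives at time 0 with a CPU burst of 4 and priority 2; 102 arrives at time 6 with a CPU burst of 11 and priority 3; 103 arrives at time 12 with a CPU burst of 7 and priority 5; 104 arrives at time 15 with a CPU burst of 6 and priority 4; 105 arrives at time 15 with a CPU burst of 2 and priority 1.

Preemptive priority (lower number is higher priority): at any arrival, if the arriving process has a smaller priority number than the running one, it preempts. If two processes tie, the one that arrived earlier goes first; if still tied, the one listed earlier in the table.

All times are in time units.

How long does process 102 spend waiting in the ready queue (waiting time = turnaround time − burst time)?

2

Timeline: | 101 0-4 | idle 4-6 | 102 6-15 | 105 15-17 | 102 17-19 | 104 19-25 | 103 25-32 |
Completion: 101=4  102=19  103=32  104=25  105=17
Turnaround (C−A): 101=4  102=13  103=20  104=10  105=2
Waiting(102) = turnaround − burst = 13 − 11 = 2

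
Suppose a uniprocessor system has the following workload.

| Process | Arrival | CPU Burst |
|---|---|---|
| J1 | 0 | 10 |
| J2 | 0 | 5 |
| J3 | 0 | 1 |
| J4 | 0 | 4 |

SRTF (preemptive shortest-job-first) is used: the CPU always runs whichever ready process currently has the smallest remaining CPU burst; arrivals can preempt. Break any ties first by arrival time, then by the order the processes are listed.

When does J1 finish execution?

20

Schedule: | J3 0-1 | J4 1-5 | J2 5-10 | J1 10-20 |
Completion: J1=20  J2=10  J3=1  J4=5
Turnaround (C−A): J1=20  J2=10  J3=1  J4=5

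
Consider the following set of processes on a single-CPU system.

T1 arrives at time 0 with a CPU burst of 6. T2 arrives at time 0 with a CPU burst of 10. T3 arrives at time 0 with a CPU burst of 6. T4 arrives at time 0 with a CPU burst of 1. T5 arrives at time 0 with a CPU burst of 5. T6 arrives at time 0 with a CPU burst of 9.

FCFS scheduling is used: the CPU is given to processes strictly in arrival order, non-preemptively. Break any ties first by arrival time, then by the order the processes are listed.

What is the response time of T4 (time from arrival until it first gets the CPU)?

Schedule: | T1 0-6 | T2 6-16 | T3 16-22 | T4 22-23 | T5 23-28 | T6 28-37 |
Completion: T1=6  T2=16  T3=22  T4=23  T5=28  T6=37
Turnaround (C−A): T1=6  T2=16  T3=22  T4=23  T5=28  T6=37
Response(T4) = first start − arrival = 22 − 0 = 22

22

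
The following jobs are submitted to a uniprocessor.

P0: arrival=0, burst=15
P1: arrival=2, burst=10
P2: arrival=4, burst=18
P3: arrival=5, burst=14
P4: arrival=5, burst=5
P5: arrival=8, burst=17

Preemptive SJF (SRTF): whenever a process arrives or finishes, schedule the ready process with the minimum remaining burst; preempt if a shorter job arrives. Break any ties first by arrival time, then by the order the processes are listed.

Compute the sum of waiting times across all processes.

Schedule: | P0 0-2 | P1 2-5 | P4 5-10 | P1 10-17 | P0 17-30 | P3 30-44 | P5 44-61 | P2 61-79 |
Completion: P0=30  P1=17  P2=79  P3=44  P4=10  P5=61
Turnaround (C−A): P0=30  P1=15  P2=75  P3=39  P4=5  P5=53
Waiting = turnaround − burst: P0=15, P1=5, P2=57, P3=25, P4=0, P5=36
Total waiting = 15 + 5 + 57 + 25 + 0 + 36 = 138

138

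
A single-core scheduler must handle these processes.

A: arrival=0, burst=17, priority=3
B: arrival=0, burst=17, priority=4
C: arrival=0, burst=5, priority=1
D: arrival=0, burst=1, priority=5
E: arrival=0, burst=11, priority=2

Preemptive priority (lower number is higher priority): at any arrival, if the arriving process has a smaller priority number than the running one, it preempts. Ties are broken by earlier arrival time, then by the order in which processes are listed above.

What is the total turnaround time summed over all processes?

Schedule: | C 0-5 | E 5-16 | A 16-33 | B 33-50 | D 50-51 |
Completion: A=33  B=50  C=5  D=51  E=16
Turnaround = completion − arrival: A=33, B=50, C=5, D=51, E=16
Total turnaround = 33 + 50 + 5 + 51 + 16 = 155

155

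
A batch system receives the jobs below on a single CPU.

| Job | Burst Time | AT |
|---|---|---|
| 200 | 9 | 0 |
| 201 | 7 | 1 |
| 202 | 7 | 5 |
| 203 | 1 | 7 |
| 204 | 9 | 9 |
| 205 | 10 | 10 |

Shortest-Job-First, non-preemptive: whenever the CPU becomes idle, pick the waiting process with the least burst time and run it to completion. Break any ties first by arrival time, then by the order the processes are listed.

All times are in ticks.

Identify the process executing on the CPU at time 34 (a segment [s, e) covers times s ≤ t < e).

205

Timeline: | 200 0-9 | 203 9-10 | 201 10-17 | 202 17-24 | 204 24-33 | 205 33-43 |
Completion: 200=9  201=17  202=24  203=10  204=33  205=43
Turnaround (C−A): 200=9  201=16  202=19  203=3  204=24  205=33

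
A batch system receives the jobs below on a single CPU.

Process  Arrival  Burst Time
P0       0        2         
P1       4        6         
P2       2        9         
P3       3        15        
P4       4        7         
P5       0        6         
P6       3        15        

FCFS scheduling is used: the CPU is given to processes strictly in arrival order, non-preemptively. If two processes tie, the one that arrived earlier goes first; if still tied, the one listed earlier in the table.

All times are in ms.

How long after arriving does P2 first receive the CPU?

Schedule: | P0 0-2 | P5 2-8 | P2 8-17 | P3 17-32 | P6 32-47 | P1 47-53 | P4 53-60 |
Completion: P0=2  P1=53  P2=17  P3=32  P4=60  P5=8  P6=47
Turnaround (C−A): P0=2  P1=49  P2=15  P3=29  P4=56  P5=8  P6=44
Response(P2) = first start − arrival = 8 − 2 = 6

6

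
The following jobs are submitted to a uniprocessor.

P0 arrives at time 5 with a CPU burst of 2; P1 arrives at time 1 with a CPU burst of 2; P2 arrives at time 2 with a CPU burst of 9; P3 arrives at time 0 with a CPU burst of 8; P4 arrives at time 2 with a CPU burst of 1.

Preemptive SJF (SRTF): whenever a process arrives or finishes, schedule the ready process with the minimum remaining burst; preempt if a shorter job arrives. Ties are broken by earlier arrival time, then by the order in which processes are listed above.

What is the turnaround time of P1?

Gantt: | P3 0-1 | P1 1-3 | P4 3-4 | P3 4-5 | P0 5-7 | P3 7-13 | P2 13-22 |
Completion: P0=7  P1=3  P2=22  P3=13  P4=4
Turnaround (C−A): P0=2  P1=2  P2=20  P3=13  P4=2
Turnaround(P1) = completion − arrival = 3 − 1 = 2

2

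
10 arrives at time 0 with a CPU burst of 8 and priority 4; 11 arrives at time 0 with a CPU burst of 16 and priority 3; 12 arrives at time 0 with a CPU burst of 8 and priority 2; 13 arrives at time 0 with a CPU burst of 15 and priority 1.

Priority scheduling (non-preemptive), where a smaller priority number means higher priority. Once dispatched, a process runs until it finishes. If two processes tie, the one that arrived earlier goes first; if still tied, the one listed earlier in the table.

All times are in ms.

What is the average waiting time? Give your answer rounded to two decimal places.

19.25

Timeline: | 13 0-15 | 12 15-23 | 11 23-39 | 10 39-47 |
Completion: 10=47  11=39  12=23  13=15
Turnaround (C−A): 10=47  11=39  12=23  13=15
Waiting times: 10=39, 11=23, 12=15, 13=0
Average waiting = (39+23+15+0) / 4 = 77/4 = 19.25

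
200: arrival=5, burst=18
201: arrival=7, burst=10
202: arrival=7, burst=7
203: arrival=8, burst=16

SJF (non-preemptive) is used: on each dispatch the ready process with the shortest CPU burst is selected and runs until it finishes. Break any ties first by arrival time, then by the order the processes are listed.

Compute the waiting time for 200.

Gantt: | idle 0-5 | 200 5-23 | 202 23-30 | 201 30-40 | 203 40-56 |
Completion: 200=23  201=40  202=30  203=56
Turnaround (C−A): 200=18  201=33  202=23  203=48
Waiting(200) = turnaround − burst = 18 − 18 = 0

0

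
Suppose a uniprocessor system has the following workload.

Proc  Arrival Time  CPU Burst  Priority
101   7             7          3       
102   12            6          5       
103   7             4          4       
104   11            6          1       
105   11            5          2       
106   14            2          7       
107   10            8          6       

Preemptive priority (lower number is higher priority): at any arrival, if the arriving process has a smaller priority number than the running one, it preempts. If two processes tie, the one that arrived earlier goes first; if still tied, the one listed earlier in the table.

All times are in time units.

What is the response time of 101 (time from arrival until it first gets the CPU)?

Gantt: | idle 0-7 | 101 7-11 | 104 11-17 | 105 17-22 | 101 22-25 | 103 25-29 | 102 29-35 | 107 35-43 | 106 43-45 |
Completion: 101=25  102=35  103=29  104=17  105=22  106=45  107=43
Turnaround (C−A): 101=18  102=23  103=22  104=6  105=11  106=31  107=33
Response(101) = first start − arrival = 7 − 7 = 0

0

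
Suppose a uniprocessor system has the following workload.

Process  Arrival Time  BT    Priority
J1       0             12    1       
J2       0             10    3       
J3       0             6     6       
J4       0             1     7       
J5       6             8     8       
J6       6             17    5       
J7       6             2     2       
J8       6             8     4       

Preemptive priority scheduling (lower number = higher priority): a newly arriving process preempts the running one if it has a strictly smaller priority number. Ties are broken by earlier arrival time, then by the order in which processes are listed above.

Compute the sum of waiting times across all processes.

218

Gantt: | J1 0-12 | J7 12-14 | J2 14-24 | J8 24-32 | J6 32-49 | J3 49-55 | J4 55-56 | J5 56-64 |
Completion: J1=12  J2=24  J3=55  J4=56  J5=64  J6=49  J7=14  J8=32
Turnaround (C−A): J1=12  J2=24  J3=55  J4=56  J5=58  J6=43  J7=8  J8=26
Waiting = turnaround − burst: J1=0, J2=14, J3=49, J4=55, J5=50, J6=26, J7=6, J8=18
Total waiting = 0 + 14 + 49 + 55 + 50 + 26 + 6 + 18 = 218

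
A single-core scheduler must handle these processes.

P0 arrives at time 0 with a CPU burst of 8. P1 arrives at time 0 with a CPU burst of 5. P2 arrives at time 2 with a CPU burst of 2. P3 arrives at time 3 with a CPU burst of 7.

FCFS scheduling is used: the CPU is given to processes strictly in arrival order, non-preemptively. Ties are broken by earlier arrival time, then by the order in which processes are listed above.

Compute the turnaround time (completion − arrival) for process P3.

Gantt: | P0 0-8 | P1 8-13 | P2 13-15 | P3 15-22 |
Completion: P0=8  P1=13  P2=15  P3=22
Turnaround(P3) = completion − arrival = 22 − 3 = 19

19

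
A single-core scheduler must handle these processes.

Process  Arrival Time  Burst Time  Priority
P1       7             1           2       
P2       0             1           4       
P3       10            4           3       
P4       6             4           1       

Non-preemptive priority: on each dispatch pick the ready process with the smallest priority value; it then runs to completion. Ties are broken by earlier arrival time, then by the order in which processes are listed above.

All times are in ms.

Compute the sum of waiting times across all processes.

Gantt: | P2 0-1 | idle 1-6 | P4 6-10 | P1 10-11 | P3 11-15 |
Completion: P1=11  P2=1  P3=15  P4=10
Turnaround (C−A): P1=4  P2=1  P3=5  P4=4
Waiting = turnaround − burst: P1=3, P2=0, P3=1, P4=0
Total waiting = 3 + 0 + 1 + 0 = 4

4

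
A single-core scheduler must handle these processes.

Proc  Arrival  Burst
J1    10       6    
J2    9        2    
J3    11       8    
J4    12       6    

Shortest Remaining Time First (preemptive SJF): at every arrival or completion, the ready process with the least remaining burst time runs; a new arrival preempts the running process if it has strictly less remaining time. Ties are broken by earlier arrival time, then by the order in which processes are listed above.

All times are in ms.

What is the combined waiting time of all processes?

Gantt: | idle 0-9 | J2 9-11 | J1 11-17 | J4 17-23 | J3 23-31 |
Completion: J1=17  J2=11  J3=31  J4=23
Turnaround (C−A): J1=7  J2=2  J3=20  J4=11
Waiting = turnaround − burst: J1=1, J2=0, J3=12, J4=5
Total waiting = 1 + 0 + 12 + 5 = 18

18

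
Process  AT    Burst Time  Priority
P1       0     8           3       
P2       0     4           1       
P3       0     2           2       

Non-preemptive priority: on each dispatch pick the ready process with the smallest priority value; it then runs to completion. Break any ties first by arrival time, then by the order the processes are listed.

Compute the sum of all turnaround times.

Gantt: | P2 0-4 | P3 4-6 | P1 6-14 |
Completion: P1=14  P2=4  P3=6
Turnaround = completion − arrival: P1=14, P2=4, P3=6
Total turnaround = 14 + 4 + 6 = 24

24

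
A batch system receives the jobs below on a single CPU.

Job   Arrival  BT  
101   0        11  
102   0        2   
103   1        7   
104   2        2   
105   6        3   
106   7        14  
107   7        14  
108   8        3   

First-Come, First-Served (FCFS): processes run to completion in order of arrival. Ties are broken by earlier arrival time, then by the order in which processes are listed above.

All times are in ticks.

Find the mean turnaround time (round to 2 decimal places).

26.00

Timeline: | 101 0-11 | 102 11-13 | 103 13-20 | 104 20-22 | 105 22-25 | 106 25-39 | 107 39-53 | 108 53-56 |
Completion: 101=11  102=13  103=20  104=22  105=25  106=39  107=53  108=56
Turnaround times: 101=11, 102=13, 103=19, 104=20, 105=19, 106=32, 107=46, 108=48
Average turnaround = (11+13+19+20+19+32+46+48) / 8 = 208/8 = 26.00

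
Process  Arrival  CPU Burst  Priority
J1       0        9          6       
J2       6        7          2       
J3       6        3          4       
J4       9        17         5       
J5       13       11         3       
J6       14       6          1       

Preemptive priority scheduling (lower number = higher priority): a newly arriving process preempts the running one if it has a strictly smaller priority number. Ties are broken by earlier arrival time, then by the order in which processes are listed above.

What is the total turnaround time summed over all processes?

Gantt: | J1 0-6 | J2 6-13 | J5 13-14 | J6 14-20 | J5 20-30 | J3 30-33 | J4 33-50 | J1 50-53 |
Completion: J1=53  J2=13  J3=33  J4=50  J5=30  J6=20
Turnaround = completion − arrival: J1=53, J2=7, J3=27, J4=41, J5=17, J6=6
Total turnaround = 53 + 7 + 27 + 41 + 17 + 6 = 151

151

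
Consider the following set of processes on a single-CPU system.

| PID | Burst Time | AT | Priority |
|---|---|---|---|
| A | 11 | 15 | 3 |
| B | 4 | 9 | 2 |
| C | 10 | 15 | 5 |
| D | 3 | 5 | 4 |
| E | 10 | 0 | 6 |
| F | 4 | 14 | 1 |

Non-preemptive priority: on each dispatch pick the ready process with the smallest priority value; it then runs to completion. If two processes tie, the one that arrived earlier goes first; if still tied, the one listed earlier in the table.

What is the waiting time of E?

0

Gantt: | E 0-10 | B 10-14 | F 14-18 | A 18-29 | D 29-32 | C 32-42 |
Completion: A=29  B=14  C=42  D=32  E=10  F=18
Turnaround (C−A): A=14  B=5  C=27  D=27  E=10  F=4
Waiting(E) = turnaround − burst = 10 − 10 = 0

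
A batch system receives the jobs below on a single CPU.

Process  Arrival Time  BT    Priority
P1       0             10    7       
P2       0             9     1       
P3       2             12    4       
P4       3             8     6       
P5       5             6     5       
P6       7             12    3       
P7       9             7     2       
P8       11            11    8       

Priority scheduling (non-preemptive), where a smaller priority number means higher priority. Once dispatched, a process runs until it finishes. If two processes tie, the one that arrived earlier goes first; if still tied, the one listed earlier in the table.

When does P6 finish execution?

28

Gantt: | P2 0-9 | P7 9-16 | P6 16-28 | P3 28-40 | P5 40-46 | P4 46-54 | P1 54-64 | P8 64-75 |
Completion: P1=64  P2=9  P3=40  P4=54  P5=46  P6=28  P7=16  P8=75
Turnaround (C−A): P1=64  P2=9  P3=38  P4=51  P5=41  P6=21  P7=7  P8=64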